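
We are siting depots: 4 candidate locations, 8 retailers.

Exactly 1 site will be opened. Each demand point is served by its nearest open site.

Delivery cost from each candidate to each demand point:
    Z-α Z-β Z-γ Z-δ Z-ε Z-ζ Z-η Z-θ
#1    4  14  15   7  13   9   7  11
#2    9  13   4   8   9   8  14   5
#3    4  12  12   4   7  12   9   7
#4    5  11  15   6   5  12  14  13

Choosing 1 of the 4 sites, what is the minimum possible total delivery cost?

67

Open {#3}.
  Z-α→#3 4, Z-β→#3 12, Z-γ→#3 12, Z-δ→#3 4, Z-ε→#3 7, Z-ζ→#3 12, Z-η→#3 9, Z-θ→#3 7  ⇒ total 67.
Compare {#2}: total 70.
Compare {#1}: total 80.
No size-1 selection does better; minimum is 67.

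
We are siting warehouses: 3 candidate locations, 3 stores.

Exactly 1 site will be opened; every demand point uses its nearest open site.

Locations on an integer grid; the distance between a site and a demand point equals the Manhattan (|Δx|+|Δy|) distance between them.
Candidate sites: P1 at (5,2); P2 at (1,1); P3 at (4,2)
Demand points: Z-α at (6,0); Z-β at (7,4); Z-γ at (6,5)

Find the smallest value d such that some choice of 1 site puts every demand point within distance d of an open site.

4

Open {P1}.
  Farthest demand point is Z-β at distance 4 (to P1); all others are ≤ 4.
With {P3} the worst case is 5.
With {P2} the worst case is 9.
No size-1 selection achieves below 4.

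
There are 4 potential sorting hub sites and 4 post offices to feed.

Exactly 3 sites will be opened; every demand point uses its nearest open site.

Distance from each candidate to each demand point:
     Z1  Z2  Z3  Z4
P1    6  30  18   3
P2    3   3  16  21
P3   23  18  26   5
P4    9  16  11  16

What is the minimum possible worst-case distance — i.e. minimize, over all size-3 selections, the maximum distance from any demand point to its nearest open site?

Open {P1, P2, P4}.
  Farthest demand point is Z3 at distance 11 (to P4); all others are ≤ 11.
With {P2, P3, P4} the worst case is 11.
With {P1, P2, P3} the worst case is 16.
No size-3 selection achieves below 11.

11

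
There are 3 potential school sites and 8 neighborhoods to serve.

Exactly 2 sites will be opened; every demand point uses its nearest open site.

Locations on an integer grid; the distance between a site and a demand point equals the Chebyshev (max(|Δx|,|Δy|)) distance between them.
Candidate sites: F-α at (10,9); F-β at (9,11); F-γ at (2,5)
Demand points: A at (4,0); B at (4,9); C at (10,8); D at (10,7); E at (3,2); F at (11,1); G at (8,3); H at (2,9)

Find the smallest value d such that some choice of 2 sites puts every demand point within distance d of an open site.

8

Open {F-α, F-γ}.
  Farthest demand point is F at distance 8 (to F-α); all others are ≤ 8.
With {F-α, F-β} the worst case is 9.
With {F-β, F-γ} the worst case is 9.
No size-2 selection achieves below 8.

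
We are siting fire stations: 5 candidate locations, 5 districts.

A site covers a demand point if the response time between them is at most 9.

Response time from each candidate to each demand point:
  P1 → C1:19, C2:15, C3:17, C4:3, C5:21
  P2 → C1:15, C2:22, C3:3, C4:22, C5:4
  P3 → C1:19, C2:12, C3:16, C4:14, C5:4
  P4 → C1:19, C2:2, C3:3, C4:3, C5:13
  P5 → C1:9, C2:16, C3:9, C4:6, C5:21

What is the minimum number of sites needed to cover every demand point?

Coverage sets (demand points within 9 of each site):
  P1: {C4}
  P2: {C3, C5}
  P3: {C5}
  P4: {C2, C3, C4}
  P5: {C1, C3, C4}
No 2 sites suffice: every size-2 union leaves at least one demand point uncovered.
But {P2, P4, P5} covers everything, so the minimum is 3.

3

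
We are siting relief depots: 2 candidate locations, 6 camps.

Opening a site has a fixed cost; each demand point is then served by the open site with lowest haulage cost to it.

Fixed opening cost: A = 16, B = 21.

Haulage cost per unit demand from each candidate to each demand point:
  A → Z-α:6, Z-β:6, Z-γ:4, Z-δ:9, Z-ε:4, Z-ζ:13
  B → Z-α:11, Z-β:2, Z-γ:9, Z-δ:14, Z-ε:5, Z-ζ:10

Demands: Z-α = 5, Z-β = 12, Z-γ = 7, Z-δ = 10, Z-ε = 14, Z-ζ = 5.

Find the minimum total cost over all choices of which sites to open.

315

Open {A, B}: assign each demand point to its cheapest open site.
  Z-α→A 5×6=30, Z-β→B 12×2=24, Z-γ→A 7×4=28, Z-δ→A 10×9=90, Z-ε→A 14×4=56, Z-ζ→B 5×10=50
  haulage cost 278, fixed 37 → total 315.
Compare {A}: haulage cost 341 + fixed 16 = 357.
Compare {B}: haulage cost 402 + fixed 21 = 423.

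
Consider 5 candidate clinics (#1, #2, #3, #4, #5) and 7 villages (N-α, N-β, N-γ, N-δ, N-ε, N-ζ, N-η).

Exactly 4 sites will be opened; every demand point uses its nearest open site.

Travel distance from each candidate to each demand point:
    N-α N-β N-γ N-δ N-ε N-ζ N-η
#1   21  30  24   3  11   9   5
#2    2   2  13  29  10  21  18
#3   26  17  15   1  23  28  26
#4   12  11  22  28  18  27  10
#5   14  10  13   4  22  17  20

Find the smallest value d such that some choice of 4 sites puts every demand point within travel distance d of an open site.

Open {#1, #2, #3, #4}.
  Farthest demand point is N-γ at travel distance 13 (to #2); all others are ≤ 13.
With {#1, #2, #3, #5} the worst case is 13.
With {#1, #2, #4, #5} the worst case is 13.
No size-4 selection achieves below 13.

13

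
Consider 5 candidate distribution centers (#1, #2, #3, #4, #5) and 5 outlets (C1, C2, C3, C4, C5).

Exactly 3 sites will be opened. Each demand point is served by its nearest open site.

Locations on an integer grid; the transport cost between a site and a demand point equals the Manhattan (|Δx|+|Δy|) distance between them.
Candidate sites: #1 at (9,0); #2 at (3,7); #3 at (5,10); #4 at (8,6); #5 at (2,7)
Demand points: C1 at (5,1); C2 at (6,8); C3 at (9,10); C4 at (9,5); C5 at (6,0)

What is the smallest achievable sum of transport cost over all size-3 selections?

Open {#1, #3, #4}.
  C1→#1 5, C2→#3 3, C3→#3 4, C4→#4 2, C5→#1 3  ⇒ total 17.
Compare {#1, #2, #4}: total 19.
Compare {#1, #4, #5}: total 19.
No size-3 selection does better; minimum is 17.

17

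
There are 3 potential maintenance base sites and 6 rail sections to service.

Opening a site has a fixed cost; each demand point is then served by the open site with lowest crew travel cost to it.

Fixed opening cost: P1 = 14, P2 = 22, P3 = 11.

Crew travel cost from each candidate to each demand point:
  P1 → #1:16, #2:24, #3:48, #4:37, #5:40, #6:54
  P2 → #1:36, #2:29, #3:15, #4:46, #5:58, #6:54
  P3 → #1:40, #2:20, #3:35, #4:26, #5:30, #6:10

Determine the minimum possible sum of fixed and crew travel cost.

162

Open {P1, P3}: assign each demand point to its cheapest open site.
  #1→P1 16, #2→P3 20, #3→P3 35, #4→P3 26, #5→P3 30, #6→P3 10
  crew travel cost 137, fixed 25 → total 162.
Compare {P1, P2, P3}: crew travel cost 117 + fixed 47 = 164.
Compare {P2, P3}: crew travel cost 137 + fixed 33 = 170.
Compare {P3}: crew travel cost 161 + fixed 11 = 172.
All other subsets cost ≥ 164. Minimum total cost: 162.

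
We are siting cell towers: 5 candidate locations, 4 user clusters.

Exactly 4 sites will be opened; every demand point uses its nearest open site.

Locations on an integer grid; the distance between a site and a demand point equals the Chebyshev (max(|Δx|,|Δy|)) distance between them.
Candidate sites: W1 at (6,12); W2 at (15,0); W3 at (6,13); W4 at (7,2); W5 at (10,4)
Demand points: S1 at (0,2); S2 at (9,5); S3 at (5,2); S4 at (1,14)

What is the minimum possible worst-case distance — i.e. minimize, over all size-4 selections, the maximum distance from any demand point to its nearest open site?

7

Open {W1, W2, W3, W4}.
  Farthest demand point is S1 at distance 7 (to W4); all others are ≤ 7.
With {W1, W2, W4, W5} the worst case is 7.
With {W1, W3, W4, W5} the worst case is 7.
No size-4 selection achieves below 7.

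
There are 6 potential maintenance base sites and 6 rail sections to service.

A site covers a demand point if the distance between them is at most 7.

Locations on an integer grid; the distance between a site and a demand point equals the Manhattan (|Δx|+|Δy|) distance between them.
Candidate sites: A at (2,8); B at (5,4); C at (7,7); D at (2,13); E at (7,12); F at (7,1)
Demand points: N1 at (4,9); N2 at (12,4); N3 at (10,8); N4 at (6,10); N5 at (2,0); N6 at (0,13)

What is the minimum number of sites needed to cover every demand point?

Coverage sets (demand points within 7 of each site):
  A: {N1, N4, N6}
  B: {N1, N2, N4, N5}
  C: {N1, N3, N4}
  D: {N1, N4, N6}
  E: {N1, N3, N4}
  F: {N5}
No 2 sites suffice: every size-2 union leaves at least one demand point uncovered.
But {A, B, C} covers everything, so the minimum is 3.

3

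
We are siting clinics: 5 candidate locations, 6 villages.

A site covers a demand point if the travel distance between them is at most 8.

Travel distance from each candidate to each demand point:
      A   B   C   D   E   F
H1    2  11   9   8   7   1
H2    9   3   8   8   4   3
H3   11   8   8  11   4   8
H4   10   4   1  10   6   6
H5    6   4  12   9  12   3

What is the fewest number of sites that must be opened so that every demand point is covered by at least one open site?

2

Coverage sets (demand points within 8 of each site):
  H1: {A, D, E, F}
  H2: {B, C, D, E, F}
  H3: {B, C, E, F}
  H4: {B, C, E, F}
  H5: {A, B, F}
No single site covers all 6 demand points.
But {H1, H2} covers everything, so the minimum is 2.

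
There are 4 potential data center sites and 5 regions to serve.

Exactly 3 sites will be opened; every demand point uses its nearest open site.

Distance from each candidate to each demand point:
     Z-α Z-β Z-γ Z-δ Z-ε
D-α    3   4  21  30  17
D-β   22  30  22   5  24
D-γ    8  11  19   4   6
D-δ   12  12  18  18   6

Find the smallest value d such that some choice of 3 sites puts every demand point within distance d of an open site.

18

Open {D-α, D-β, D-δ}.
  Farthest demand point is Z-γ at distance 18 (to D-δ); all others are ≤ 18.
With {D-α, D-γ, D-δ} the worst case is 18.
With {D-β, D-γ, D-δ} the worst case is 18.
No size-3 selection achieves below 18.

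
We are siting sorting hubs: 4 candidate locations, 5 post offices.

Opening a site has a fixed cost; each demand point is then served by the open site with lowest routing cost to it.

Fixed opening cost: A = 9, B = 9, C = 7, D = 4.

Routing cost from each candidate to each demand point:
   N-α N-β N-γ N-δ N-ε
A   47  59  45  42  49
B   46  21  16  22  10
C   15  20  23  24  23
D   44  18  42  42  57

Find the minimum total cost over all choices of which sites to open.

99

Open {B, C}: assign each demand point to its cheapest open site.
  N-α→C 15, N-β→C 20, N-γ→B 16, N-δ→B 22, N-ε→B 10
  routing cost 83, fixed 16 → total 99.
Compare {B, C, D}: routing cost 81 + fixed 20 = 101.
Compare {A, B, C}: routing cost 83 + fixed 25 = 108.
Compare {A, B, C, D}: routing cost 81 + fixed 29 = 110.
All other subsets cost ≥ 101. Minimum total cost: 99.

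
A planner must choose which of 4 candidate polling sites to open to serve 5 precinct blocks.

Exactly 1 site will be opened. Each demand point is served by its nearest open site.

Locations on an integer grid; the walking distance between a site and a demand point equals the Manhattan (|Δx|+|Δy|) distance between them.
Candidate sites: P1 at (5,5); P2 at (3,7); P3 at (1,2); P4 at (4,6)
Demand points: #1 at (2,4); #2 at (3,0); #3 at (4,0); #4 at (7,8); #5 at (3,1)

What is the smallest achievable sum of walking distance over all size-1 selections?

Open {P3}.
  #1→P3 3, #2→P3 4, #3→P3 5, #4→P3 12, #5→P3 3  ⇒ total 27.
Compare {P1}: total 28.
Compare {P4}: total 28.
No size-1 selection does better; minimum is 27.

27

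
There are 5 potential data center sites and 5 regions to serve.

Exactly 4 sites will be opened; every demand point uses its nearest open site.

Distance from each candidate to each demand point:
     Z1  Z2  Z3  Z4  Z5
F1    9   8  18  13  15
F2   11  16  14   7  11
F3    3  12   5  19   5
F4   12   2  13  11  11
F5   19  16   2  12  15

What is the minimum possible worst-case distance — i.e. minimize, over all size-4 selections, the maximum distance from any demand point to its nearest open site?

7

Open {F1, F2, F3, F4}.
  Farthest demand point is Z4 at distance 7 (to F2); all others are ≤ 7.
With {F2, F3, F4, F5} the worst case is 7.
With {F1, F2, F3, F5} the worst case is 8.
No size-4 selection achieves below 7.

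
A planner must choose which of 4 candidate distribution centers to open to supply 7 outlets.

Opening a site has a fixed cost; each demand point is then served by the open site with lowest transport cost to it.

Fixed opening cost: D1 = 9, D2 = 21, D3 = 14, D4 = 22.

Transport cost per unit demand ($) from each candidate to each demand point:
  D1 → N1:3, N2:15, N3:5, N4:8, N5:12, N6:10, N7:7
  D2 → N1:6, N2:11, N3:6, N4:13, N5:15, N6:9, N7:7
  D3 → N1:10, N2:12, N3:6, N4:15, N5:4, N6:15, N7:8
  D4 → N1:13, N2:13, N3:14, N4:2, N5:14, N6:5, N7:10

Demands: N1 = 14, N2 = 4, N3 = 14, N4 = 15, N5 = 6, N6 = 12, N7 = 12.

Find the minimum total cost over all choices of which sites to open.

Open {D1, D3, D4}: assign each demand point to its cheapest open site.
  N1→D1 14×3=42, N2→D3 4×12=48, N3→D1 14×5=70, N4→D4 15×2=30, N5→D3 6×4=24, N6→D4 12×5=60, N7→D1 12×7=84
  transport cost 358, fixed 45 → total 403.
Compare {D1, D2, D3, D4}: transport cost 354 + fixed 66 = 420.
Compare {D1, D4}: transport cost 410 + fixed 31 = 441.
Compare {D1, D2, D4}: transport cost 402 + fixed 52 = 454.
All other subsets cost ≥ 420. Minimum total cost: 403.

403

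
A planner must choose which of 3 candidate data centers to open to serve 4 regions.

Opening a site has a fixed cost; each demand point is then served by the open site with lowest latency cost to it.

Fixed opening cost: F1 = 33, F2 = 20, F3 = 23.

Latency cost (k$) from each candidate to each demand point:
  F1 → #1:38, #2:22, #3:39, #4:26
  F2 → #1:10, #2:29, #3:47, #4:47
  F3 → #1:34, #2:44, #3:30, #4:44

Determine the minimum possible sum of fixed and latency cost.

150

Open {F1, F2}: assign each demand point to its cheapest open site.
  #1→F2 10, #2→F1 22, #3→F1 39, #4→F1 26
  latency cost 97, fixed 53 → total 150.
Compare {F2}: latency cost 133 + fixed 20 = 153.
Compare {F2, F3}: latency cost 113 + fixed 43 = 156.
Compare {F1}: latency cost 125 + fixed 33 = 158.
All other subsets cost ≥ 153. Minimum total cost: 150.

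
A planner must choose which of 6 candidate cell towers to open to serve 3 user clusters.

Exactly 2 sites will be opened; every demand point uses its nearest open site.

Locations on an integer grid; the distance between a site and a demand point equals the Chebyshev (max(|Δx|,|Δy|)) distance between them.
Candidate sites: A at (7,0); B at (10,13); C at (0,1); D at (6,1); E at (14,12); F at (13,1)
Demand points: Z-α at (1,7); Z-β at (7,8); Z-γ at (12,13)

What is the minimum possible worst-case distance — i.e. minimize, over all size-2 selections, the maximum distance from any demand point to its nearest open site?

Open {B, C}.
  Farthest demand point is Z-α at distance 6 (to C); all others are ≤ 6.
With {B, D} the worst case is 6.
With {A, B} the worst case is 7.
No size-2 selection achieves below 6.

6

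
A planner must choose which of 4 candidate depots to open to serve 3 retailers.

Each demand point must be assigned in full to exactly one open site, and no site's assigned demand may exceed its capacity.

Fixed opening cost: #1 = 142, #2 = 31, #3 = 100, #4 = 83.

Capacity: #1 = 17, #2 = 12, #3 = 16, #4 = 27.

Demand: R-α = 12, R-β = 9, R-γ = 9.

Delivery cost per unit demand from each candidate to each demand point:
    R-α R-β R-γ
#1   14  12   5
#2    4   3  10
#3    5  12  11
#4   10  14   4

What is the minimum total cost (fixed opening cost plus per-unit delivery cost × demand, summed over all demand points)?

Open {#2, #4}; cheapest assignment that respects the capacities:
  #2 (cap 12, load 9): R-β — cost 9×3 = 27
  #4 (cap 27, load 21): R-α, R-γ — cost 12×10 + 9×4 = 156
  Shipping 183, fixed 114 → total 297.
  Any other capacity-feasible assignment to {#2, #4} ships for at least 183.
Compare {#2, #3, #4}: its best feasible assignment gives total 337.
Compare {#3, #4}: its best feasible assignment gives total 405.
Every other set of open sites that can feasibly serve all demand totals ≥ 337 even under its best assignment. Minimum: 297.

297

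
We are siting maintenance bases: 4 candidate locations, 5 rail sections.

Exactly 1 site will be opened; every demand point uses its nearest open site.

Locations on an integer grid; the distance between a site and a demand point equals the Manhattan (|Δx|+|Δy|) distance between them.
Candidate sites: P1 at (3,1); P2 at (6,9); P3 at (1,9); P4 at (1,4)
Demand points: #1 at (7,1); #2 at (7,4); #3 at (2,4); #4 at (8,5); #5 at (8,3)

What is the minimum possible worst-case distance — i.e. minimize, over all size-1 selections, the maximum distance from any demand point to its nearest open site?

9

Open {P1}.
  Farthest demand point is #4 at distance 9 (to P1); all others are ≤ 9.
With {P2} the worst case is 9.
With {P4} the worst case is 9.
No size-1 selection achieves below 9.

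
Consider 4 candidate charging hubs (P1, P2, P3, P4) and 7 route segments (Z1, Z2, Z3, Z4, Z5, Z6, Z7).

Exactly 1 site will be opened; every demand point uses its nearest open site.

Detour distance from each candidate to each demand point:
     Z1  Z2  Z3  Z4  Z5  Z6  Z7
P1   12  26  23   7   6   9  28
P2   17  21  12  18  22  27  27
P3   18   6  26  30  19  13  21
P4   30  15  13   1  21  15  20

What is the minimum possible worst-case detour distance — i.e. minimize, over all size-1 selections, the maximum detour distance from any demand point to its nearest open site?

Open {P2}.
  Farthest demand point is Z6 at detour distance 27 (to P2); all others are ≤ 27.
With {P1} the worst case is 28.
With {P3} the worst case is 30.
No size-1 selection achieves below 27.

27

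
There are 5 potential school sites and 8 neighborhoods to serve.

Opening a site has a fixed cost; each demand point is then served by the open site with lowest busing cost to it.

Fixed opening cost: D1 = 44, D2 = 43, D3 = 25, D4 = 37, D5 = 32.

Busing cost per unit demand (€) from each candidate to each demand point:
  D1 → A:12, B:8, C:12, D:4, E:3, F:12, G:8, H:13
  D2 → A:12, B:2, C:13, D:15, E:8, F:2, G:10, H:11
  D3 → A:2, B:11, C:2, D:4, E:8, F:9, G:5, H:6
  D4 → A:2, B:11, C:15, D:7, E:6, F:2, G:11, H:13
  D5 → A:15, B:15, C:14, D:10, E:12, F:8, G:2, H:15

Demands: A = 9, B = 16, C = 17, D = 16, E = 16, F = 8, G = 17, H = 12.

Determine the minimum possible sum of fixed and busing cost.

Open {D1, D2, D3, D5}: assign each demand point to its cheapest open site.
  A→D3 9×2=18, B→D2 16×2=32, C→D3 17×2=34, D→D1 16×4=64, E→D1 16×3=48, F→D2 8×2=16, G→D5 17×2=34, H→D3 12×6=72
  busing cost 318, fixed 144 → total 462.
Compare {D1, D2, D3}: busing cost 369 + fixed 112 = 481.
Compare {D2, D3, D5}: busing cost 398 + fixed 100 = 498.
Compare {D1, D2, D3, D4, D5}: busing cost 318 + fixed 181 = 499.
All other subsets cost ≥ 481. Minimum total cost: 462.

462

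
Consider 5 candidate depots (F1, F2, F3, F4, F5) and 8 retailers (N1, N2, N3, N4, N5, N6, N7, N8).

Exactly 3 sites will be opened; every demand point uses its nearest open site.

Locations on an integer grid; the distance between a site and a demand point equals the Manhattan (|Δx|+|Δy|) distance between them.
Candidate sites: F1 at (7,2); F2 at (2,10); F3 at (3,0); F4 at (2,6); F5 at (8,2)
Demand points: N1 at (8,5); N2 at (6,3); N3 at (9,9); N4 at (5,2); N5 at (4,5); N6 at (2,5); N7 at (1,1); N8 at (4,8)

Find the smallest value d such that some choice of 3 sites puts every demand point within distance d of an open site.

8

Open {F1, F2, F3}.
  Farthest demand point is N3 at distance 8 (to F2); all others are ≤ 8.
With {F1, F2, F4} the worst case is 8.
With {F1, F2, F5} the worst case is 8.
No size-3 selection achieves below 8.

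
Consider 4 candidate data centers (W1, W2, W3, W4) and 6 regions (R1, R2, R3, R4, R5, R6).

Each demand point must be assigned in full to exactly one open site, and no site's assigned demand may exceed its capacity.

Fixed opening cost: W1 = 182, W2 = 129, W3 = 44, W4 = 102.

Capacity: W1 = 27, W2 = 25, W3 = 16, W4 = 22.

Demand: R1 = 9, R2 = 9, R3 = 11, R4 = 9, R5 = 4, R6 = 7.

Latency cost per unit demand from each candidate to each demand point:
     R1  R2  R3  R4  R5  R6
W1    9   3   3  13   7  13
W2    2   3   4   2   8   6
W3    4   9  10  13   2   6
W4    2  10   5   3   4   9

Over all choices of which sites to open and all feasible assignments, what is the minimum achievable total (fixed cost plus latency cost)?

Open {W2, W3, W4}; cheapest assignment that respects the capacities:
  W2 (cap 25, load 20): R2, R3 — cost 9×3 + 11×4 = 71
  W3 (cap 16, load 11): R5, R6 — cost 4×2 + 7×6 = 50
  W4 (cap 22, load 18): R1, R4 — cost 9×2 + 9×3 = 45
  Shipping 166, fixed 275 → total 441.
  Any other capacity-feasible assignment to {W2, W3, W4} ships for at least 166.
Compare {W1, W2}: its best feasible assignment gives total 477.
Compare {W1, W3, W4}: its best feasible assignment gives total 483.
Every other set of open sites that can feasibly serve all demand totals ≥ 477 even under its best assignment. Minimum: 441.

441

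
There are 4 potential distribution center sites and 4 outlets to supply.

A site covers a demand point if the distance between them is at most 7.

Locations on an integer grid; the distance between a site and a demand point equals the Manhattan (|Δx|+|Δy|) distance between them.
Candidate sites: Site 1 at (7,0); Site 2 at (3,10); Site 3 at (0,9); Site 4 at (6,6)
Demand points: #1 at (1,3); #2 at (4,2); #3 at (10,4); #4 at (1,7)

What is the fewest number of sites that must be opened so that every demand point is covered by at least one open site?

Coverage sets (demand points within 7 of each site):
  Site 1: {#2, #3}
  Site 2: {#4}
  Site 3: {#1, #4}
  Site 4: {#2, #3, #4}
No single site covers all 4 demand points.
But {Site 1, Site 3} covers everything, so the minimum is 2.

2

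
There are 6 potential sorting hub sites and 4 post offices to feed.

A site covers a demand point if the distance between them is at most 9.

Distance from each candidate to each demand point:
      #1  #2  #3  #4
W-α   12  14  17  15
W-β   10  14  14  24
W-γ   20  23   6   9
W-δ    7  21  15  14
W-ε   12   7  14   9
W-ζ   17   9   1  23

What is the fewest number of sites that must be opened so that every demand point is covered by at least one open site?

3

Coverage sets (demand points within 9 of each site):
  W-α: {}
  W-β: {}
  W-γ: {#3, #4}
  W-δ: {#1}
  W-ε: {#2, #4}
  W-ζ: {#2, #3}
No 2 sites suffice: every size-2 union leaves at least one demand point uncovered.
But {W-γ, W-δ, W-ε} covers everything, so the minimum is 3.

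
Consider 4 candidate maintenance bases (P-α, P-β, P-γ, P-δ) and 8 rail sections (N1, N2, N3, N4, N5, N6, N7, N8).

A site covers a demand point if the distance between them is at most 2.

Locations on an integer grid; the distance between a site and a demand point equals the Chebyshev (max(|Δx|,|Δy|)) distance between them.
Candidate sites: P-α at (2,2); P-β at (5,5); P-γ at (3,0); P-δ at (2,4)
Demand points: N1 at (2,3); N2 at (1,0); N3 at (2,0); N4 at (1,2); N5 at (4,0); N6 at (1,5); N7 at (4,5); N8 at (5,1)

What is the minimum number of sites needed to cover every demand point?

2

Coverage sets (demand points within 2 of each site):
  P-α: {N1, N2, N3, N4, N5}
  P-β: {N7}
  P-γ: {N2, N3, N4, N5, N8}
  P-δ: {N1, N4, N6, N7}
No single site covers all 8 demand points.
But {P-γ, P-δ} covers everything, so the minimum is 2.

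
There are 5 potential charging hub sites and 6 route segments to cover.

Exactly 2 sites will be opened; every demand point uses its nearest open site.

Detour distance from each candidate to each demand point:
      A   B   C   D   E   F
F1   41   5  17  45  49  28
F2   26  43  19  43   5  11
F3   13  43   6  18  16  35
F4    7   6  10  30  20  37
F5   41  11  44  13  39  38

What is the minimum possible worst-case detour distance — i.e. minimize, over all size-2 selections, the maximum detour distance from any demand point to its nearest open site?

Open {F2, F5}.
  Farthest demand point is A at detour distance 26 (to F2); all others are ≤ 26.
With {F1, F3} the worst case is 28.
With {F1, F4} the worst case is 30.
No size-2 selection achieves below 26.

26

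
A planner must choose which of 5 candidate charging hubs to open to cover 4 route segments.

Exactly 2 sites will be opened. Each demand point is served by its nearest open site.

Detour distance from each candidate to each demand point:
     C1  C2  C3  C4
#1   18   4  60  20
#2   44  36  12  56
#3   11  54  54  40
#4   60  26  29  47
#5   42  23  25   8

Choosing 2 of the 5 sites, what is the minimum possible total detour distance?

Open {#1, #2}.
  C1→#1 18, C2→#1 4, C3→#2 12, C4→#1 20  ⇒ total 54.
Compare {#1, #5}: total 55.
Compare {#3, #5}: total 67.
No size-2 selection does better; minimum is 54.

54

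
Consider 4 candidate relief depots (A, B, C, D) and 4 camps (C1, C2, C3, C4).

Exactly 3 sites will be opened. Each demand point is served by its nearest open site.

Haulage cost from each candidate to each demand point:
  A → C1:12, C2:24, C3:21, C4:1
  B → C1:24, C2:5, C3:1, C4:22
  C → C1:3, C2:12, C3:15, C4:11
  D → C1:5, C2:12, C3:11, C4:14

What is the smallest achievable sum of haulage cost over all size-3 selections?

10

Open {A, B, C}.
  C1→C 3, C2→B 5, C3→B 1, C4→A 1  ⇒ total 10.
Compare {A, B, D}: total 12.
Compare {B, C, D}: total 20.
No size-3 selection does better; minimum is 10.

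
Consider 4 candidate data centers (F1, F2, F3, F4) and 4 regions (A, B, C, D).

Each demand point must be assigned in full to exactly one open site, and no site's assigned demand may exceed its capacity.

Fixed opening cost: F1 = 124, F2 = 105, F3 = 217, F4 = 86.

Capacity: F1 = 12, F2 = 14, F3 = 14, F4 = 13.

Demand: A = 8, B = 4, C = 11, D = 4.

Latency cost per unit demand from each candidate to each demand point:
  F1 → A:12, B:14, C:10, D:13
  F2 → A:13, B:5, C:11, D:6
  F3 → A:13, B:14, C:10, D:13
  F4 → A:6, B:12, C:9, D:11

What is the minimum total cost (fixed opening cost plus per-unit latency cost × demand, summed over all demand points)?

517

Open {F1, F2, F4}; cheapest assignment that respects the capacities:
  F1 (cap 12, load 11): C — cost 11×10 = 110
  F2 (cap 14, load 8): B, D — cost 4×5 + 4×6 = 44
  F4 (cap 13, load 8): A — cost 8×6 = 48
  Shipping 202, fixed 315 → total 517.
  Any other capacity-feasible assignment to {F1, F2, F4} ships for at least 202.
Compare {F2, F3, F4}: its best feasible assignment gives total 610.
Compare {F1, F3, F4}: its best feasible assignment gives total 685.
Every other set of open sites that can feasibly serve all demand totals ≥ 610 even under its best assignment. Minimum: 517.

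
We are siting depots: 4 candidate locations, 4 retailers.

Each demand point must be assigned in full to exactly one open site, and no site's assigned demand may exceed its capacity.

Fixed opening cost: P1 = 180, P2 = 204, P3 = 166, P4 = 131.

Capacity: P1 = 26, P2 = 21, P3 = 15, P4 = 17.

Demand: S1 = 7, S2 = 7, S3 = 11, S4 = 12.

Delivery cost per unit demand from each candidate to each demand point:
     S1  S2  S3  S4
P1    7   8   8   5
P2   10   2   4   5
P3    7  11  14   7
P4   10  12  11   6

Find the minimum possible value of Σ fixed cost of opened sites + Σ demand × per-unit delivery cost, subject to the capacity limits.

Open {P1, P2}; cheapest assignment that respects the capacities:
  P1 (cap 26, load 19): S1, S4 — cost 7×7 + 12×5 = 109
  P2 (cap 21, load 18): S2, S3 — cost 7×2 + 11×4 = 58
  Shipping 167, fixed 384 → total 551.
  Any other capacity-feasible assignment to {P1, P2} ships for at least 167.
Compare {P1, P4}: its best feasible assignment gives total 576.
Compare {P1, P3}: its best feasible assignment gives total 620.
Every other set of open sites that can feasibly serve all demand totals ≥ 576 even under its best assignment. Minimum: 551.

551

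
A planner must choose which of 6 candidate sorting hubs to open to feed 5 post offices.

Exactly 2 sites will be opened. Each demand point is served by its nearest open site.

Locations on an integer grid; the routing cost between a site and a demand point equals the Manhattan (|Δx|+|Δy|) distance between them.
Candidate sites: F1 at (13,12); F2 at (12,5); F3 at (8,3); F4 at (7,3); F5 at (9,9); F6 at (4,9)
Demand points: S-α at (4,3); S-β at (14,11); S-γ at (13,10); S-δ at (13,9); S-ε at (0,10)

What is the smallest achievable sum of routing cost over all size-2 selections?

18

Open {F1, F6}.
  S-α→F6 6, S-β→F1 2, S-γ→F1 2, S-δ→F1 3, S-ε→F6 5  ⇒ total 18.
Compare {F1, F4}: total 24.
Compare {F1, F3}: total 26.
No size-2 selection does better; minimum is 18.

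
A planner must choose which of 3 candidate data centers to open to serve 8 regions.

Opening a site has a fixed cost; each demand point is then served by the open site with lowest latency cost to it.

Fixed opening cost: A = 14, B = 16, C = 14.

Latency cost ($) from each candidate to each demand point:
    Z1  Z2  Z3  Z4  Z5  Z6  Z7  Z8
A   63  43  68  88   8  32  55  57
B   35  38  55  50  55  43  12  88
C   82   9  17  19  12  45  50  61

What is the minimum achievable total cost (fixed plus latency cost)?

233

Open {A, B, C}: assign each demand point to its cheapest open site.
  Z1→B 35, Z2→C 9, Z3→C 17, Z4→C 19, Z5→A 8, Z6→A 32, Z7→B 12, Z8→A 57
  latency cost 189, fixed 44 → total 233.
Compare {B, C}: latency cost 208 + fixed 30 = 238.
Compare {A, C}: latency cost 255 + fixed 28 = 283.
Compare {C}: latency cost 295 + fixed 14 = 309.
All other subsets cost ≥ 238. Minimum total cost: 233.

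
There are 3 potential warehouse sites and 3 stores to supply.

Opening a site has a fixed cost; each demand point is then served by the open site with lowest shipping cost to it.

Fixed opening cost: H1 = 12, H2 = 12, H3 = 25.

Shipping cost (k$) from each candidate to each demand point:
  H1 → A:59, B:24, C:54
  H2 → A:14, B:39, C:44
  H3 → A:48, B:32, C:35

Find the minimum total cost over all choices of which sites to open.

Open {H1, H2}: assign each demand point to its cheapest open site.
  A→H2 14, B→H1 24, C→H2 44
  shipping cost 82, fixed 24 → total 106.
Compare {H2}: shipping cost 97 + fixed 12 = 109.
Compare {H2, H3}: shipping cost 81 + fixed 37 = 118.
Compare {H1, H2, H3}: shipping cost 73 + fixed 49 = 122.
All other subsets cost ≥ 109. Minimum total cost: 106.

106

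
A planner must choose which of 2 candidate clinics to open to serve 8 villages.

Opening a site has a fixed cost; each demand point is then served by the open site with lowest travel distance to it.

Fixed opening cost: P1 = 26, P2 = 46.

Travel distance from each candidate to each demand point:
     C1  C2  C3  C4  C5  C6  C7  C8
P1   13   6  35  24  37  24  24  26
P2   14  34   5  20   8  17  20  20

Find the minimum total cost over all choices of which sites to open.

181

Open {P1, P2}: assign each demand point to its cheapest open site.
  C1→P1 13, C2→P1 6, C3→P2 5, C4→P2 20, C5→P2 8, C6→P2 17, C7→P2 20, C8→P2 20
  travel distance 109, fixed 72 → total 181.
Compare {P2}: travel distance 138 + fixed 46 = 184.
Compare {P1}: travel distance 189 + fixed 26 = 215.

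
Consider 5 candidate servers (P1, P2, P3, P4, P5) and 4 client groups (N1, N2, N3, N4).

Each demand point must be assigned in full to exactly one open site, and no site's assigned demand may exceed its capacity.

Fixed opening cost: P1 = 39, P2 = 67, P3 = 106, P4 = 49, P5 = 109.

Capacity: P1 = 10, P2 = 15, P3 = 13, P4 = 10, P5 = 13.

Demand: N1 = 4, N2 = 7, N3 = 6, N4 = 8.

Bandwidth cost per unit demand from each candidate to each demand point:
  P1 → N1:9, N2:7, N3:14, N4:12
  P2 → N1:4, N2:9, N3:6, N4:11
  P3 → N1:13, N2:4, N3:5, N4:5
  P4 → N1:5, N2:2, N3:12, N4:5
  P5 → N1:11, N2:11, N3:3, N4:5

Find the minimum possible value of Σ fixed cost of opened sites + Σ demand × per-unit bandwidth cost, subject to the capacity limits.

Open {P1, P2, P4}; cheapest assignment that respects the capacities:
  P1 (cap 10, load 7): N2 — cost 7×7 = 49
  P2 (cap 15, load 10): N1, N3 — cost 4×4 + 6×6 = 52
  P4 (cap 10, load 8): N4 — cost 8×5 = 40
  Shipping 141, fixed 155 → total 296.
  Any other capacity-feasible assignment to {P1, P2, P4} ships for at least 141.
Compare {P1, P3, P4}: its best feasible assignment gives total 328.
Compare {P2, P3, P4}: its best feasible assignment gives total 328.
Every other set of open sites that can feasibly serve all demand totals ≥ 328 even under its best assignment. Minimum: 296.

296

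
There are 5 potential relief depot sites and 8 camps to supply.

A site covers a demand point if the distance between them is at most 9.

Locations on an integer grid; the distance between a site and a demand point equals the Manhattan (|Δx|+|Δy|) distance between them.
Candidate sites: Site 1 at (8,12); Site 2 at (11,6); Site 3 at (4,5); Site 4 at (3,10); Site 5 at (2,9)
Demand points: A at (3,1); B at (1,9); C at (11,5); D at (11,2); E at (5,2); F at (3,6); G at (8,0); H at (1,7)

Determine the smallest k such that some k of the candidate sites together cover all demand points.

2

Coverage sets (demand points within 9 of each site):
  Site 1: {}
  Site 2: {C, D, F, G}
  Site 3: {A, B, C, E, F, G, H}
  Site 4: {A, B, F, H}
  Site 5: {A, B, F, H}
No single site covers all 8 demand points.
But {Site 2, Site 3} covers everything, so the minimum is 2.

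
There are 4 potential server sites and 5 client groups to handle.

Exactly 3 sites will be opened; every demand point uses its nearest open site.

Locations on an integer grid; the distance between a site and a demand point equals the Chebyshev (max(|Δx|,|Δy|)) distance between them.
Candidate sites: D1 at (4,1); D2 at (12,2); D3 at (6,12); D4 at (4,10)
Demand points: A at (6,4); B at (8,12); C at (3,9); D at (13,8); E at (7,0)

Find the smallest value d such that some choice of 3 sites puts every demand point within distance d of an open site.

6

Open {D1, D2, D3}.
  Farthest demand point is D at distance 6 (to D2); all others are ≤ 6.
With {D1, D2, D4} the worst case is 6.
With {D2, D3, D4} the worst case is 6.
No size-3 selection achieves below 6.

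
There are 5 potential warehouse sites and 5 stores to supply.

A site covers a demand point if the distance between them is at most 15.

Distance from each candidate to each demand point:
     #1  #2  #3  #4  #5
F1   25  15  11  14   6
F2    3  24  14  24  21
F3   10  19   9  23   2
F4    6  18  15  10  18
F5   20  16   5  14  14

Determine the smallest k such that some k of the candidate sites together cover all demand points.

Coverage sets (demand points within 15 of each site):
  F1: {#2, #3, #4, #5}
  F2: {#1, #3}
  F3: {#1, #3, #5}
  F4: {#1, #3, #4}
  F5: {#3, #4, #5}
No single site covers all 5 demand points.
But {F1, F2} covers everything, so the minimum is 2.

2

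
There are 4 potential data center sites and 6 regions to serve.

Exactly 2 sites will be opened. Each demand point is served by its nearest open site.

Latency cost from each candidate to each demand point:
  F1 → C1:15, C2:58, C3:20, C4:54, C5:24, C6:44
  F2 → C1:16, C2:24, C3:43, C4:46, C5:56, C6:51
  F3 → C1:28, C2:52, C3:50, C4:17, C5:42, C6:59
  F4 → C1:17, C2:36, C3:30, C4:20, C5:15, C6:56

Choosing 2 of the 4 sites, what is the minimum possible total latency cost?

150

Open {F1, F4}.
  C1→F1 15, C2→F4 36, C3→F1 20, C4→F4 20, C5→F4 15, C6→F1 44  ⇒ total 150.
Compare {F2, F4}: total 156.
Compare {F3, F4}: total 171.
No size-2 selection does better; minimum is 150.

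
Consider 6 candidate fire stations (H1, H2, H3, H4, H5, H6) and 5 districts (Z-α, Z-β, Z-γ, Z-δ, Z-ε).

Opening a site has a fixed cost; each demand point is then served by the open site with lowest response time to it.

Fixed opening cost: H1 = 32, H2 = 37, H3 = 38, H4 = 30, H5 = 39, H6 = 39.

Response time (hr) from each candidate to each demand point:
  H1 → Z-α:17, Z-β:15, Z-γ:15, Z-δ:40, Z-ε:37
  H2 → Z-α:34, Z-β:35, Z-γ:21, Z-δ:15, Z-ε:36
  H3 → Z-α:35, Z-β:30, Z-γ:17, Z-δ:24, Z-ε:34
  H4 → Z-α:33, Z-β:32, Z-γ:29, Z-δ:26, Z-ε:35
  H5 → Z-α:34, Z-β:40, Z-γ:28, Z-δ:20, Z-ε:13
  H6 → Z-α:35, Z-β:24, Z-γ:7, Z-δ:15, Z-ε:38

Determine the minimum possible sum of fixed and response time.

Open {H1, H5}: assign each demand point to its cheapest open site.
  Z-α→H1 17, Z-β→H1 15, Z-γ→H1 15, Z-δ→H5 20, Z-ε→H5 13
  response time 80, fixed 71 → total 151.
Compare {H1}: response time 124 + fixed 32 = 156.
Compare {H6}: response time 119 + fixed 39 = 158.
Compare {H1, H6}: response time 91 + fixed 71 = 162.
All other subsets cost ≥ 156. Minimum total cost: 151.

151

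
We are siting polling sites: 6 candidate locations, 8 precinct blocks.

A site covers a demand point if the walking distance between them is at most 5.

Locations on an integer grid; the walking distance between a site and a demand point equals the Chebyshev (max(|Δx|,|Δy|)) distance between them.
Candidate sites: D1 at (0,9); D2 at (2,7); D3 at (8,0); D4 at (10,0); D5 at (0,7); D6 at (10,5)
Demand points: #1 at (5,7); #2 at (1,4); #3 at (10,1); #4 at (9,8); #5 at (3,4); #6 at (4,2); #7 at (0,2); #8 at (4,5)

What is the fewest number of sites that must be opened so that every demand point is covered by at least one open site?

2

Coverage sets (demand points within 5 of each site):
  D1: {#1, #2, #5, #8}
  D2: {#1, #2, #5, #6, #7, #8}
  D3: {#3, #5, #6, #8}
  D4: {#3}
  D5: {#1, #2, #5, #6, #7, #8}
  D6: {#1, #3, #4}
No single site covers all 8 demand points.
But {D2, D6} covers everything, so the minimum is 2.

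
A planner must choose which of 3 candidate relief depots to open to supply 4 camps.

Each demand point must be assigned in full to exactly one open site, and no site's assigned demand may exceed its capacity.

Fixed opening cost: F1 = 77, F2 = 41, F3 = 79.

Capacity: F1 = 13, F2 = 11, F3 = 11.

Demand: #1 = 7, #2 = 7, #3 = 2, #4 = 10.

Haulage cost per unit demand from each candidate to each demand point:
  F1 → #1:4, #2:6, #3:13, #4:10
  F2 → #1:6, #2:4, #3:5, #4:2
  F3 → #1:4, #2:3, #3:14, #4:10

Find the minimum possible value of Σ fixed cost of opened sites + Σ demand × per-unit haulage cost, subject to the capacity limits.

292

Open {F1, F2, F3}; cheapest assignment that respects the capacities:
  F1 (cap 13, load 9): #1, #3 — cost 7×4 + 2×13 = 54
  F2 (cap 11, load 10): #4 — cost 10×2 = 20
  F3 (cap 11, load 7): #2 — cost 7×3 = 21
  Shipping 95, fixed 197 → total 292.
  Any other capacity-feasible assignment to {F1, F2, F3} ships for at least 95.
Total demand is 26 and no other set of sites has combined capacity ≥ 26, so {F1, F2, F3} is the only feasible choice of open sites. Minimum: 292.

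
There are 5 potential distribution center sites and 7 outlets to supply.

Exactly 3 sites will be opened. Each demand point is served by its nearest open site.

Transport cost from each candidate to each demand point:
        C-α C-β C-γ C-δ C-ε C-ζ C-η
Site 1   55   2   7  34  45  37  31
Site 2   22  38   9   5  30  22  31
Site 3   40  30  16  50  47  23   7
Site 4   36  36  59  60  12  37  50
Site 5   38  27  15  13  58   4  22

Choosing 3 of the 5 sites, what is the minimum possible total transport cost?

Open {Site 1, Site 2, Site 5}.
  C-α→Site 2 22, C-β→Site 1 2, C-γ→Site 1 7, C-δ→Site 2 5, C-ε→Site 2 30, C-ζ→Site 5 4, C-η→Site 5 22  ⇒ total 92.
Compare {Site 1, Site 2, Site 3}: total 95.
Compare {Site 1, Site 4, Site 5}: total 96.
No size-3 selection does better; minimum is 92.

92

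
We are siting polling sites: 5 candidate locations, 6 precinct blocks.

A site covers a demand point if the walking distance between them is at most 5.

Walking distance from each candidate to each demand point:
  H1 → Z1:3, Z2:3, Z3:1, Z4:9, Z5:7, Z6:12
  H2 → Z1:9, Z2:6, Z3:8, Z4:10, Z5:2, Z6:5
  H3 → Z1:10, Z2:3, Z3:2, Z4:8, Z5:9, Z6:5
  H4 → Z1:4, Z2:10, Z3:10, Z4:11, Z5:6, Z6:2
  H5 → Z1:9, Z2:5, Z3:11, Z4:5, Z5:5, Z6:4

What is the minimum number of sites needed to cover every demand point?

Coverage sets (demand points within 5 of each site):
  H1: {Z1, Z2, Z3}
  H2: {Z5, Z6}
  H3: {Z2, Z3, Z6}
  H4: {Z1, Z6}
  H5: {Z2, Z4, Z5, Z6}
No single site covers all 6 demand points.
But {H1, H5} covers everything, so the minimum is 2.

2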